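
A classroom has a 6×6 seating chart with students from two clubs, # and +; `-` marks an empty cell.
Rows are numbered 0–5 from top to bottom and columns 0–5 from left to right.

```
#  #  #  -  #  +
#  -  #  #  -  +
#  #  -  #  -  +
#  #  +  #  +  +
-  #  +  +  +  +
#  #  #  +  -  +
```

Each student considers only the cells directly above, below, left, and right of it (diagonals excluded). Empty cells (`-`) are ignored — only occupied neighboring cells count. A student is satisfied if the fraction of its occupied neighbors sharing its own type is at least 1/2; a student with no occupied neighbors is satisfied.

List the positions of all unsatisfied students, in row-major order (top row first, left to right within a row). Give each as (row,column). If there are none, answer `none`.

(0,0)# 2/2 ok
(0,1)# 2/2 ok
(0,2)# 2/2 ok
(0,4)# 0/1 unhappy
(0,5)+ 1/2 ok
(1,0)# 2/2 ok
(1,2)# 2/2 ok
(1,3)# 2/2 ok
(1,5)+ 2/2 ok
(2,0)# 3/3 ok
(2,1)# 2/2 ok
(2,3)# 2/2 ok
(2,5)+ 2/2 ok
(3,0)# 2/2 ok
(3,1)# 3/4 ok
(3,2)+ 1/3 unhappy
(3,3)# 1/4 unhappy
(3,4)+ 2/3 ok
(3,5)+ 3/3 ok
(4,1)# 2/3 ok
(4,2)+ 2/4 ok
(4,3)+ 3/4 ok
(4,4)+ 3/3 ok
(4,5)+ 3/3 ok
(5,0)# 1/1 ok
(5,1)# 3/3 ok
(5,2)# 1/3 unhappy
(5,3)+ 1/2 ok
(5,5)+ 1/1 ok

(0,4), (3,2), (3,3), (5,2)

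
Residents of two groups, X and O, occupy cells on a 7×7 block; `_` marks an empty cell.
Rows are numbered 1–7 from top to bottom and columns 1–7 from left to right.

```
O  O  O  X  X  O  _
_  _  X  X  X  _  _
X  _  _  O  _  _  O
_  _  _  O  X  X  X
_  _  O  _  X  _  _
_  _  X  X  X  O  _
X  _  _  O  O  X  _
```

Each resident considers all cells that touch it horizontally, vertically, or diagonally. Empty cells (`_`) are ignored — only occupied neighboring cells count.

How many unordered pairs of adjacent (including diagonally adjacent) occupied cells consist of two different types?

25

Scan each occupied cell's neighbors to the right and below (and the two forward diagonals) so each pair is counted once.
Row 1: O(1,1)–O(1,2)= O(1,2)–O(1,3)= O(1,2)–X(2,3)≠ O(1,3)–X(1,4)≠ O(1,3)–X(2,3)≠ O(1,3)–X(2,4)≠ X(1,4)–X(1,5)= X(1,4)–X(2,4)= X(1,4)–X(2,5)= X(1,4)–X(2,3)= X(1,5)–O(1,6)≠ X(1,5)–X(2,5)= X(1,5)–X(2,4)= O(1,6)–X(2,5)≠  → 6/14 unlike.
Row 2: X(2,3)–X(2,4)= X(2,3)–O(3,4)≠ X(2,4)–X(2,5)= X(2,4)–O(3,4)≠ X(2,5)–O(3,4)≠  → 3/5 unlike.
Row 3: O(3,4)–O(4,4)= O(3,4)–X(4,5)≠ O(3,7)–X(4,7)≠ O(3,7)–X(4,6)≠  → 3/4 unlike.
Row 4: O(4,4)–X(4,5)≠ O(4,4)–X(5,5)≠ O(4,4)–O(5,3)= X(4,5)–X(4,6)= X(4,5)–X(5,5)= X(4,6)–X(4,7)= X(4,6)–X(5,5)=  → 2/7 unlike.
Row 5: O(5,3)–X(6,3)≠ O(5,3)–X(6,4)≠ X(5,5)–X(6,5)= X(5,5)–O(6,6)≠ X(5,5)–X(6,4)=  → 3/5 unlike.
Row 6: X(6,3)–X(6,4)= X(6,3)–O(7,4)≠ X(6,4)–X(6,5)= X(6,4)–O(7,4)≠ X(6,4)–O(7,5)≠ X(6,5)–O(6,6)≠ X(6,5)–O(7,5)≠ X(6,5)–X(7,6)= X(6,5)–O(7,4)≠ O(6,6)–X(7,6)≠ O(6,6)–O(7,5)=  → 7/11 unlike.
Row 7: O(7,4)–O(7,5)= O(7,5)–X(7,6)≠  → 1/2 unlike.
Total adjacent occupied pairs: 48; unlike-type pairs: 25.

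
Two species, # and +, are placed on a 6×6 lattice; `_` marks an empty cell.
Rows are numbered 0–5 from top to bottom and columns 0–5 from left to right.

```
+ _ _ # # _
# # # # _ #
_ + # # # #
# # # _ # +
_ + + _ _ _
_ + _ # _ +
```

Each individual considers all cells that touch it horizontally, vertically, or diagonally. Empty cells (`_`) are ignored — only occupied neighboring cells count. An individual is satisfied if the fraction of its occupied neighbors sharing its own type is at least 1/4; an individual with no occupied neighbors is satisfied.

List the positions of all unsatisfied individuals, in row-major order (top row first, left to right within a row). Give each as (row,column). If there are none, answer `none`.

(0,0)+ 0/2 not
(0,3)# 3/3 satisfied
(0,4)# 3/3 satisfied
(1,0)# 1/3 satisfied
(1,1)# 3/5 satisfied
(1,2)# 5/6 satisfied
(1,3)# 6/6 satisfied
(1,5)# 3/3 satisfied
(2,1)+ 0/7 not
(2,2)# 6/7 satisfied
(2,3)# 6/6 satisfied
(2,4)# 5/6 satisfied
(2,5)# 3/4 satisfied
(3,0)# 1/3 satisfied
(3,1)# 3/6 satisfied
(3,2)# 3/6 satisfied
(3,4)# 3/4 satisfied
(3,5)+ 0/3 not
(4,1)+ 2/5 satisfied
(4,2)+ 2/5 satisfied
(5,1)+ 2/2 satisfied
(5,3)# 0/1 not
(5,5)+ 0/0 satisfied

(0,0), (2,1), (3,5), (5,3)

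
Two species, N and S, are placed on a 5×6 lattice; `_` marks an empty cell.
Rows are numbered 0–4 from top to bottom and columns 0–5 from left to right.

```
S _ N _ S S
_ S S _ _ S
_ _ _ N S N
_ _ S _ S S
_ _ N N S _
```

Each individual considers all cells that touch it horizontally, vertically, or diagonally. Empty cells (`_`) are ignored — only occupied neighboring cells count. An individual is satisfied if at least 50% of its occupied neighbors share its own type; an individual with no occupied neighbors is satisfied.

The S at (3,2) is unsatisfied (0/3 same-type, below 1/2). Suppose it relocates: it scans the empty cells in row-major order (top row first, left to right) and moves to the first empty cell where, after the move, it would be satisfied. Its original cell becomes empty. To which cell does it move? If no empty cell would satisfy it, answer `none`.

Vacating (3,2). Empty cells in order:
  (0,1): 3/4 same-type → satisfied — stop here.

(0,1)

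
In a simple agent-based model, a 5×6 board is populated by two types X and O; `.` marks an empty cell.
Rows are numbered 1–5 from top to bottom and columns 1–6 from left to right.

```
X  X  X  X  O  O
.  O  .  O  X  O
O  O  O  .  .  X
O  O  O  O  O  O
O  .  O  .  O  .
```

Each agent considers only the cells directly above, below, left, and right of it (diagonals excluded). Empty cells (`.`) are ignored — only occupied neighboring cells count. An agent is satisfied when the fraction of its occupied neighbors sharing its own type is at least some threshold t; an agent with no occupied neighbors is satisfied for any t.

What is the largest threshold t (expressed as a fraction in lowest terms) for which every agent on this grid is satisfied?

0/1

(1,1)X 1/1
(1,2)X 2/3
(1,3)X 2/2
(1,4)X 1/3
(1,5)O 1/3
(1,6)O 2/2
(2,2)O 1/2
(2,4)O 0/2
(2,5)X 0/3
(2,6)O 1/3
(3,1)O 2/2
(3,2)O 4/4
(3,3)O 2/2
(3,6)X 0/2
(4,1)O 3/3
(4,2)O 3/3
(4,3)O 4/4
(4,4)O 2/2
(4,5)O 3/3
(4,6)O 1/2
(5,1)O 1/1
(5,3)O 1/1
(5,5)O 1/1
The smallest same-type fraction is 0/2 at (2,4), which reduces to 0/1. Any threshold above that leaves this agent unsatisfied.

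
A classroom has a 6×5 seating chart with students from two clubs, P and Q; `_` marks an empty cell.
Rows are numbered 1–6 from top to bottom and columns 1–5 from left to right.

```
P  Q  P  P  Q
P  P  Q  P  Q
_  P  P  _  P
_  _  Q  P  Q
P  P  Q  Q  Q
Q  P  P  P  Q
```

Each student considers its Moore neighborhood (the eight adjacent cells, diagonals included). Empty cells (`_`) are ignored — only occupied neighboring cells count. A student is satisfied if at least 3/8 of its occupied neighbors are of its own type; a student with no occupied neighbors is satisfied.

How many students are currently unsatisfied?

(1,1)P 2/3 ok
(1,2)Q 1/5 unhappy
(1,3)P 3/5 ok
(1,4)P 2/5 ok
(1,5)Q 1/3 unhappy
(2,1)P 3/4 ok
(2,2)P 5/7 ok
(2,3)Q 1/7 unhappy
(2,4)P 4/7 ok
(2,5)Q 1/4 unhappy
(3,2)P 3/5 ok
(3,3)P 4/6 ok
(3,5)P 2/4 ok
(4,3)Q 2/6 unhappy
(4,4)P 2/7 unhappy
(4,5)Q 2/4 ok
(5,1)P 2/3 ok
(5,2)P 3/6 ok
(5,3)Q 2/7 unhappy
(5,4)Q 5/8 ok
(5,5)Q 3/5 ok
(6,1)Q 0/3 unhappy
(6,2)P 3/5 ok
(6,3)P 3/5 ok
(6,4)P 1/5 unhappy
(6,5)Q 2/3 ok
Unsatisfied: (1,2), (1,5), (2,3), (2,5), (4,3), (4,4), (5,3), (6,1), (6,4) — 9 in total.

9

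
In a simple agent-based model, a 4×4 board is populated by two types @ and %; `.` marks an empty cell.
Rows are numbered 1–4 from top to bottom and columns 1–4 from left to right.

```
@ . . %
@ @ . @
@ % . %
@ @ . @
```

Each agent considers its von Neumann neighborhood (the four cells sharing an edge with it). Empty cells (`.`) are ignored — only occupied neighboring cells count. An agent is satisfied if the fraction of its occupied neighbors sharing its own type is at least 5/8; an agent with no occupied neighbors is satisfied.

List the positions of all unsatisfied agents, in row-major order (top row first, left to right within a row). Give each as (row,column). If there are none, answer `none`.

(1,4), (2,2), (2,4), (3,2), (3,4), (4,2), (4,4)

(1,1)@ 1/1 ok
(1,4)% 0/1 unhappy
(2,1)@ 3/3 ok
(2,2)@ 1/2 unhappy
(2,4)@ 0/2 unhappy
(3,1)@ 2/3 ok
(3,2)% 0/3 unhappy
(3,4)% 0/2 unhappy
(4,1)@ 2/2 ok
(4,2)@ 1/2 unhappy
(4,4)@ 0/1 unhappy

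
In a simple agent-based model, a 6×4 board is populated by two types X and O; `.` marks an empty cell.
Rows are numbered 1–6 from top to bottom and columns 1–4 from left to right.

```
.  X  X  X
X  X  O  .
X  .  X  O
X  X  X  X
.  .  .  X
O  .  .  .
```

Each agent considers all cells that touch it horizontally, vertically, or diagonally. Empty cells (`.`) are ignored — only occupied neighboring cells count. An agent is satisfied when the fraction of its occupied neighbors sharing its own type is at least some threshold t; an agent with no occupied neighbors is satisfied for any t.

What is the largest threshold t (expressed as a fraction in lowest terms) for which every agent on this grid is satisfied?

Row 1: (1,2)X 3/4 · (1,3)X 3/4 · (1,4)X 1/2
Row 2: (2,1)X 3/3 · (2,2)X 5/6 · (2,3)O 1/6
Row 3: (3,1)X 4/4 · (3,3)X 4/6 · (3,4)O 1/4
Row 4: (4,1)X 2/2 · (4,2)X 4/4 · (4,3)X 4/5 · (4,4)X 3/4
Row 5: (5,4)X 2/2
Row 6: (6,1)O — no occupied neighbors
The smallest same-type fraction is 1/6 at (2,3), which reduces to 1/6. Any threshold above that leaves this agent unsatisfied.

1/6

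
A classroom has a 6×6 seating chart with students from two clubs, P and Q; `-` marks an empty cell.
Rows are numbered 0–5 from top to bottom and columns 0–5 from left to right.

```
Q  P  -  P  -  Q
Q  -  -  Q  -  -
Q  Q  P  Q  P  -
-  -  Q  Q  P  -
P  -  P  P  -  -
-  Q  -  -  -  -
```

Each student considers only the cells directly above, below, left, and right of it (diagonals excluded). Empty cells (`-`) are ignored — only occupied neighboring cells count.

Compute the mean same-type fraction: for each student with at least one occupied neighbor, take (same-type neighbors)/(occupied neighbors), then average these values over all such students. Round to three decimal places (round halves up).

0.456

(0,0)Q 1/2
(0,1)P 0/1
(0,3)P 0/1
(0,5)Q — no occupied neighbors
(1,0)Q 2/2
(1,3)Q 1/2
(2,0)Q 2/2
(2,1)Q 1/2
(2,2)P 0/3
(2,3)Q 2/4
(2,4)P 1/2
(3,2)Q 1/3
(3,3)Q 2/4
(3,4)P 1/2
(4,0)P — no occupied neighbors
(4,2)P 1/2
(4,3)P 1/2
(5,1)Q — no occupied neighbors
Sum over 15 students: 1/2 + 0/1 + 0/1 + 2/2 + 1/2 + 2/2 + 1/2 + 0/3 + 2/4 + 1/2 + 1/3 + 2/4 + 1/2 + 1/2 + 1/2 = 41/6; mean = 41/6 ÷ 15 = 41/90 = 0.455555… → 0.456.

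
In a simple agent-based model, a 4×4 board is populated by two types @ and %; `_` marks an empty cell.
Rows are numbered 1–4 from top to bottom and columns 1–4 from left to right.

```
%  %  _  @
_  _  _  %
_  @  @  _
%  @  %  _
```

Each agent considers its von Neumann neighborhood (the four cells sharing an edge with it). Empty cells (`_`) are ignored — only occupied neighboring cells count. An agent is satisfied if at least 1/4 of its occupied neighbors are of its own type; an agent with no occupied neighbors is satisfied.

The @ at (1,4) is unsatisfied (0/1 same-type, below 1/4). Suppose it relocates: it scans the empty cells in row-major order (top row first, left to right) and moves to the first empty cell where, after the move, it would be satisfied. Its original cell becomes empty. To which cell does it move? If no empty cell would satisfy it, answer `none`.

Vacating (1,4). Empty cells in order:
  (1,3): 0/1 same-type → still unsatisfied.
  (2,1): 0/1 same-type → still unsatisfied.
  (2,2): 1/2 same-type → satisfied — stop here.

(2,2)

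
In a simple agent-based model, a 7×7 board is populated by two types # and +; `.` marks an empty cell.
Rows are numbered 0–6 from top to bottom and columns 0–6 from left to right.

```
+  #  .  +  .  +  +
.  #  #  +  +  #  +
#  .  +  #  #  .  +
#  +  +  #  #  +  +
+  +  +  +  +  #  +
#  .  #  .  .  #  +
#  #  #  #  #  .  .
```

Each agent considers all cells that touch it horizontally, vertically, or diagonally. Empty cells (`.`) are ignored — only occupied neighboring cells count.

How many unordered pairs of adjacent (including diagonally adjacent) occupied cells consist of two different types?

43

Scan each occupied cell's neighbors to the right and below (and the two forward diagonals) so each pair is counted once.
From row 0: 5 unlike of 13 pairs (running 5/13).
From row 1: 10 unlike of 17 pairs (running 15/30).
From row 2: 5 unlike of 15 pairs (running 20/45).
From row 3: 12 unlike of 25 pairs (running 32/70).
From row 4: 10 unlike of 16 pairs (running 42/86).
From row 5: 1 unlike of 7 pairs (running 43/93).
From row 6: 0 unlike of 4 pairs (running 43/97).
Total adjacent occupied pairs: 97; unlike-type pairs: 43.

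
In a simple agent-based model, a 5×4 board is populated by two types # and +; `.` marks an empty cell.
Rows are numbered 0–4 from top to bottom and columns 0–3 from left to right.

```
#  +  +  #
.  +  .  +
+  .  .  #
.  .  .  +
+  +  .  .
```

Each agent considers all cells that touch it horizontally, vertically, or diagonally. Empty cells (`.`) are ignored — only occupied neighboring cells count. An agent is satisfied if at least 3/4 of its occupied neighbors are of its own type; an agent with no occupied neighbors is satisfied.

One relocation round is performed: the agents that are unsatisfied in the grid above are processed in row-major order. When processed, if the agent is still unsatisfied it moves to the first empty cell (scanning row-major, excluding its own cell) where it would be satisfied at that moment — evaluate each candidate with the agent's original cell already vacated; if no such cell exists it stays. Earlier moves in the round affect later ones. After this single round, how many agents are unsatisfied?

Initially unsatisfied (in order): (0,0), (0,1), (0,3), (1,3), (2,3), (3,3).
  (0,0): no empty cell satisfies it; stays.
  (0,1) → (2,1).
  (0,3): no empty cell satisfies it; stays.
  (1,3) → (1,0).
  (2,3): no empty cell satisfies it; stays.
  (3,3) → (0,1).
Resulting grid:
# + + #
+ + . .
+ + . #
. . . .
+ + . .
Unsatisfied now: (0,0), (0,2), (0,3).

3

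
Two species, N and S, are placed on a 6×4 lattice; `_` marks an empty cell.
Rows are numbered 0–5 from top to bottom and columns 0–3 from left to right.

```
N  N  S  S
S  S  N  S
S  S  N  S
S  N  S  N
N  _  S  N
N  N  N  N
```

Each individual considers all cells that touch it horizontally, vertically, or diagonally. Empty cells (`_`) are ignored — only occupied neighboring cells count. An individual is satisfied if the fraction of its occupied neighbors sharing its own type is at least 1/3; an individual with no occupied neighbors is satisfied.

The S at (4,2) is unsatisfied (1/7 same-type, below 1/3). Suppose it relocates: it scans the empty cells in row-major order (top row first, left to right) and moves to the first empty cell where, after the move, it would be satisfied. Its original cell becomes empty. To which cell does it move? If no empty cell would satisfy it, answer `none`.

Vacating (4,2). Empty cells in order:
  (4,1): 2/7 same-type → still unsatisfied.

none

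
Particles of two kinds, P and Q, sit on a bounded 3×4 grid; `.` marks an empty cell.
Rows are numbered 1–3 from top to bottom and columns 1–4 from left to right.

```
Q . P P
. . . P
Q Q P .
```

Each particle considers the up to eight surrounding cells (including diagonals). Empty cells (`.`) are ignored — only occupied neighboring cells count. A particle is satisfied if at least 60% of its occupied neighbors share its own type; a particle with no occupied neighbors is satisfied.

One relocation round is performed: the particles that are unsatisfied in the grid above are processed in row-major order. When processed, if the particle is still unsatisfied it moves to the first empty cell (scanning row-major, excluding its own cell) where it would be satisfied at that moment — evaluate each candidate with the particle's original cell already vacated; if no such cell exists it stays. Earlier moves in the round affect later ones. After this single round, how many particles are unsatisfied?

Initially unsatisfied (in order): (3,2), (3,3).
  (3,2) → (2,1).
  (3,3): now satisfied by earlier moves; stays.
Resulting grid:
Q . P P
Q . . P
Q . P .
All satisfied now.

0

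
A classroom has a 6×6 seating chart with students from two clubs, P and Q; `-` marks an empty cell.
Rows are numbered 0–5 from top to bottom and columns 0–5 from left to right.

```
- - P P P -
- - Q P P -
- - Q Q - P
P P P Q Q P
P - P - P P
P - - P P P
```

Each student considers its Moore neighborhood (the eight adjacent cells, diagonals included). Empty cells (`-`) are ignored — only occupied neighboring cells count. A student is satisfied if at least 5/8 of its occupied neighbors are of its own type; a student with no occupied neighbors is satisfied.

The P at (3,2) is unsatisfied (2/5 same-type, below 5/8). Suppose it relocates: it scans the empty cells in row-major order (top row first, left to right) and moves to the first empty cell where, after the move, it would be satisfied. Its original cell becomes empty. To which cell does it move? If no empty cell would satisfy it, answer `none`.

(0,0)

Vacating (3,2). Empty cells in order:
  (0,0): 0/0 same-type → satisfied — stop here.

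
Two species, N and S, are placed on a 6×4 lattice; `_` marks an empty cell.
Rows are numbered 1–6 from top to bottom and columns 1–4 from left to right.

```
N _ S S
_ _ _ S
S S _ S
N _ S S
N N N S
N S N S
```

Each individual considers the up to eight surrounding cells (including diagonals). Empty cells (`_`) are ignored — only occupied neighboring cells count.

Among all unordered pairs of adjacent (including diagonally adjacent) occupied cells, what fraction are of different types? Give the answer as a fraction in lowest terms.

7/17

Scan each occupied cell's neighbors to the right and below (and the two forward diagonals) so each pair is counted once.
From row 1: 0 unlike of 3 pairs (running 0/3).
From row 2: 0 unlike of 1 pairs (running 0/4).
From row 3: 2 unlike of 6 pairs (running 2/10).
From row 4: 3 unlike of 8 pairs (running 5/18).
From row 5: 6 unlike of 13 pairs (running 11/31).
From row 6: 3 unlike of 3 pairs (running 14/34).
Total adjacent occupied pairs: 34; unlike-type pairs: 14.
14/34 reduces to 7/17.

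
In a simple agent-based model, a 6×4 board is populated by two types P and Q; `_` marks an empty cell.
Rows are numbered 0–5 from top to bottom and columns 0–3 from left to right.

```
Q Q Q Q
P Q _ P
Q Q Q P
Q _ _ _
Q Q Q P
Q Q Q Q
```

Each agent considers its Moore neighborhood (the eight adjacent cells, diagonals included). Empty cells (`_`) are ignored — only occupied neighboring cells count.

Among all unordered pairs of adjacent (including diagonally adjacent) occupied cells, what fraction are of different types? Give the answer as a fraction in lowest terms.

Scan each occupied cell's neighbors to the right and below (and the two forward diagonals) so each pair is counted once.
From row 0: 4 unlike of 10 pairs (running 4/10).
From row 1: 4 unlike of 8 pairs (running 8/18).
From row 2: 1 unlike of 5 pairs (running 9/23).
From row 3: 0 unlike of 2 pairs (running 9/25).
From row 4: 3 unlike of 13 pairs (running 12/38).
From row 5: 0 unlike of 3 pairs (running 12/41).
Total adjacent occupied pairs: 41; unlike-type pairs: 12.
12/41 is already in lowest terms.

12/41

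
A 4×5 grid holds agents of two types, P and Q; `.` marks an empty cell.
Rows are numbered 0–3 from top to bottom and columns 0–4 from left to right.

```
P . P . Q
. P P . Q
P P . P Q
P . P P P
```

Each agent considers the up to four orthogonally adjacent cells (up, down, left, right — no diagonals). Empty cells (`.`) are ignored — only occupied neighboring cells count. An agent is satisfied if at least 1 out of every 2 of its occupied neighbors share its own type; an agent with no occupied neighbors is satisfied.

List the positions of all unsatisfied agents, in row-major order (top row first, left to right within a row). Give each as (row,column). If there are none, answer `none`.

(0,0)P 0/0 ok
(0,2)P 1/1 ok
(0,4)Q 1/1 ok
(1,1)P 2/2 ok
(1,2)P 2/2 ok
(1,4)Q 2/2 ok
(2,0)P 2/2 ok
(2,1)P 2/2 ok
(2,3)P 1/2 ok
(2,4)Q 1/3 unhappy
(3,0)P 1/1 ok
(3,2)P 1/1 ok
(3,3)P 3/3 ok
(3,4)P 1/2 ok

(2,4)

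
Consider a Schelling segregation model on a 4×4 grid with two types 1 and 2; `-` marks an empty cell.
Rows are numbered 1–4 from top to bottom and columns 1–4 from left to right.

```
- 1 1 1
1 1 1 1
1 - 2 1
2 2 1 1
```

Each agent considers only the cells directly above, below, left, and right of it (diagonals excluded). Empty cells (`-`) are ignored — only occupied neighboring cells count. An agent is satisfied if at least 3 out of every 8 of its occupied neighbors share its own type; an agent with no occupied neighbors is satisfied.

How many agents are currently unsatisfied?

(1,2)1 2/2 ok
(1,3)1 3/3 ok
(1,4)1 2/2 ok
(2,1)1 2/2 ok
(2,2)1 3/3 ok
(2,3)1 3/4 ok
(2,4)1 3/3 ok
(3,1)1 1/2 ok
(3,3)2 0/3 unhappy
(3,4)1 2/3 ok
(4,1)2 1/2 ok
(4,2)2 1/2 ok
(4,3)1 1/3 unhappy
(4,4)1 2/2 ok
Unsatisfied: (3,3), (4,3) — 2 in total.

2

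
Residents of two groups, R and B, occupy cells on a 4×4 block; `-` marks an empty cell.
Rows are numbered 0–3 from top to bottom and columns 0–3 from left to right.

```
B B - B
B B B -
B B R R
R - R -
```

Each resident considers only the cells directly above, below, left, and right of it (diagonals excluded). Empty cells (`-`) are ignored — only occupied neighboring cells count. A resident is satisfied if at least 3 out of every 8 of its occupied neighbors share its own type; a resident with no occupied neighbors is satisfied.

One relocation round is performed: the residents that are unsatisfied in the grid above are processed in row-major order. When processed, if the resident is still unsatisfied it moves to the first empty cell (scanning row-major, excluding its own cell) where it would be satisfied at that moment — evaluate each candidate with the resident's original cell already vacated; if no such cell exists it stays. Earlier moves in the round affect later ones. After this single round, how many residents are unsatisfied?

Initially unsatisfied (in order): (3,0).
  (3,0) → (3,1).
Resulting grid:
B B - B
B B B -
B B R R
- R R -
All satisfied now.

0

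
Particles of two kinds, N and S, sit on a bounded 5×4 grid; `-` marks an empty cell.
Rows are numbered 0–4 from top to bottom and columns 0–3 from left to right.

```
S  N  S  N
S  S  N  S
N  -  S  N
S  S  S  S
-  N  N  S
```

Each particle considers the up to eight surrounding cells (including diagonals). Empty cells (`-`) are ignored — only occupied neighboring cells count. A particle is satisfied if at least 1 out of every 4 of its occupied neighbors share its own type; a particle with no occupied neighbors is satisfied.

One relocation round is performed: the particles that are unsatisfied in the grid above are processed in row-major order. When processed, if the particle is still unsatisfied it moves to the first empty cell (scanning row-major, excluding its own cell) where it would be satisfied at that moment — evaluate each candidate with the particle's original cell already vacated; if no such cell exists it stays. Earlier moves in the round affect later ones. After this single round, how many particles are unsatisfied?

3

Initially unsatisfied (in order): (0,1), (2,0), (2,3), (4,2).
  (0,1) → (2,1).
  (2,0) → (4,0).
  (2,3): no empty cell satisfies it; stays.
  (4,2): no empty cell satisfies it; stays.
Resulting grid:
S - S N
S S N S
- N S N
S S S S
N N N S
Unsatisfied now: (2,1), (2,3), (4,2).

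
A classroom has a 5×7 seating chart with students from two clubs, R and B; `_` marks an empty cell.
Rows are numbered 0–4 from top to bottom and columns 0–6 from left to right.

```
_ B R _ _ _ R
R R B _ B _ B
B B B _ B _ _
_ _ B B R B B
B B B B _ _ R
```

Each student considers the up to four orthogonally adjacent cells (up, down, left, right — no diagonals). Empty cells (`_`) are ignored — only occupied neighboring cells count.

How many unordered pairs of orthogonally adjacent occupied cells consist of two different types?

Scan each occupied cell's neighbors to the right and below so each pair is counted once.
From row 0: 4 unlike of 4 pairs (running 4/4).
From row 1: 3 unlike of 6 pairs (running 7/10).
From row 2: 1 unlike of 4 pairs (running 8/14).
From row 3: 3 unlike of 7 pairs (running 11/21).
From row 4: 0 unlike of 3 pairs (running 11/24).
Total adjacent occupied pairs: 24; unlike-type pairs: 11.

11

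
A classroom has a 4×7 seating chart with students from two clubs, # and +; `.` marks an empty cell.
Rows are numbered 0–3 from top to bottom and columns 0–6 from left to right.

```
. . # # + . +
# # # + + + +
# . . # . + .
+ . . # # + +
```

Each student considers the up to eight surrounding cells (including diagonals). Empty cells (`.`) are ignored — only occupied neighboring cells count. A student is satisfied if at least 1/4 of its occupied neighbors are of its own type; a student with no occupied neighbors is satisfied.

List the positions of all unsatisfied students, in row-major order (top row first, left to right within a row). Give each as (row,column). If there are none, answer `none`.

(3,0)

(0,2)# 3/4 ✓
(0,3)# 2/5 ✓
(0,4)+ 3/4 ✓
(0,6)+ 2/2 ✓
(1,0)# 2/2 ✓
(1,1)# 4/4 ✓
(1,2)# 4/5 ✓
(1,3)+ 2/6 ✓
(1,4)+ 4/6 ✓
(1,5)+ 5/5 ✓
(1,6)+ 3/3 ✓
(2,0)# 2/3 ✓
(2,3)# 3/5 ✓
(2,5)+ 5/6 ✓
(3,0)+ 0/1 ✗
(3,3)# 2/2 ✓
(3,4)# 2/4 ✓
(3,5)+ 2/3 ✓
(3,6)+ 2/2 ✓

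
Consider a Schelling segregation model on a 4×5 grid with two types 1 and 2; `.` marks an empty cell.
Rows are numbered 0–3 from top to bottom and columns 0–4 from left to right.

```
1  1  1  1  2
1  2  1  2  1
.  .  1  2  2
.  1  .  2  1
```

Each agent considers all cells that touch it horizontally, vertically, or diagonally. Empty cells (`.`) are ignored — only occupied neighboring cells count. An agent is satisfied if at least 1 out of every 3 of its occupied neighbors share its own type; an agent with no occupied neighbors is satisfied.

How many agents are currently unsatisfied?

(0,0)1 2/3 satisfied
(0,1)1 4/5 satisfied
(0,2)1 3/5 satisfied
(0,3)1 3/5 satisfied
(0,4)2 1/3 satisfied
(1,0)1 2/3 satisfied
(1,1)2 0/6 not
(1,2)1 4/7 satisfied
(1,3)2 3/8 satisfied
(1,4)1 1/5 not
(2,2)1 2/6 satisfied
(2,3)2 3/7 satisfied
(2,4)2 3/5 satisfied
(3,1)1 1/1 satisfied
(3,3)2 2/4 satisfied
(3,4)1 0/3 not
Unsatisfied: (1,1), (1,4), (3,4) — 3 in total.

3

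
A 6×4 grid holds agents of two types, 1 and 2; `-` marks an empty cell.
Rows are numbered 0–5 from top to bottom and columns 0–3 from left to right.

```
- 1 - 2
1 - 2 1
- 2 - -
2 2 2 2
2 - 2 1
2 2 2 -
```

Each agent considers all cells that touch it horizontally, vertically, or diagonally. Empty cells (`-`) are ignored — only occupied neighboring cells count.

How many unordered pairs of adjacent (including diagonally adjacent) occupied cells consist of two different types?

Scan each occupied cell's neighbors to the right and below (and the two forward diagonals) so each pair is counted once.
From row 0: 2 unlike of 4 pairs (running 2/4).
From row 1: 2 unlike of 3 pairs (running 4/7).
From row 2: 0 unlike of 3 pairs (running 4/10).
From row 3: 2 unlike of 10 pairs (running 6/20).
From row 4: 2 unlike of 6 pairs (running 8/26).
From row 5: 0 unlike of 2 pairs (running 8/28).
Total adjacent occupied pairs: 28; unlike-type pairs: 8.

8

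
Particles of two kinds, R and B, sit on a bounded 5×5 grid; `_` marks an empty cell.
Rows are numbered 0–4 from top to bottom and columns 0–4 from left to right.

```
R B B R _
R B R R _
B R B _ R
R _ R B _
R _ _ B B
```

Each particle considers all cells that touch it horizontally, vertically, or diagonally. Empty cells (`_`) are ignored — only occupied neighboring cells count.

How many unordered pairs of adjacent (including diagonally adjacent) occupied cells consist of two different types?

20

Scan each occupied cell's neighbors to the right and below (and the two forward diagonals) so each pair is counted once.
From row 0: 7 unlike of 13 pairs (running 7/13).
From row 1: 6 unlike of 12 pairs (running 13/25).
From row 2: 5 unlike of 8 pairs (running 18/33).
From row 3: 2 unlike of 5 pairs (running 20/38).
From row 4: 0 unlike of 1 pairs (running 20/39).
Total adjacent occupied pairs: 39; unlike-type pairs: 20.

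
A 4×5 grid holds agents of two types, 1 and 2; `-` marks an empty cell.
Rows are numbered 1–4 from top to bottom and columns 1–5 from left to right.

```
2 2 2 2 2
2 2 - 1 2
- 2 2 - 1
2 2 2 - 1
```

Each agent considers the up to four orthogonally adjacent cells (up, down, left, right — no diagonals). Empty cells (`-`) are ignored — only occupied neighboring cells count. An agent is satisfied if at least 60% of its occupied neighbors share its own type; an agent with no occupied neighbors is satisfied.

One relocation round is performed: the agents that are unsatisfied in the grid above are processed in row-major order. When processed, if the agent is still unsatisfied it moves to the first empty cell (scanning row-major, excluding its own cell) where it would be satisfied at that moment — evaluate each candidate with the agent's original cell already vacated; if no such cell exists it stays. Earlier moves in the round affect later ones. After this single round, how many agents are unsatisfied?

1

Initially unsatisfied (in order): (2,4), (2,5), (3,5).
  (2,4): no empty cell satisfies it; stays.
  (2,5) → (2,3).
  (3,5): now satisfied by earlier moves; stays.
Resulting grid:
2 2 2 2 2
2 2 2 1 -
- 2 2 - 1
2 2 2 - 1
Unsatisfied now: (2,4).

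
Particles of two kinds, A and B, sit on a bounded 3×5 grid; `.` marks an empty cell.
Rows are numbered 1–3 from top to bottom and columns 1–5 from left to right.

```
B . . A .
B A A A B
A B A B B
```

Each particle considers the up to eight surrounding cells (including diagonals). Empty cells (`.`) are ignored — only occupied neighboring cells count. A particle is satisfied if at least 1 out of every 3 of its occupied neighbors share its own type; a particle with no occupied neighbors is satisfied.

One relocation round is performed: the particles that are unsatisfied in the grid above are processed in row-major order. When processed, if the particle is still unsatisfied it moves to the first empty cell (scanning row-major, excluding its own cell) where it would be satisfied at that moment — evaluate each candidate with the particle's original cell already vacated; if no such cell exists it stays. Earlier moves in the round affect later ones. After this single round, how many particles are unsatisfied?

0

Initially unsatisfied (in order): (3,2).
  (3,2) → (1,2).
Resulting grid:
B B . A .
B A A A B
A . A B B
All satisfied now.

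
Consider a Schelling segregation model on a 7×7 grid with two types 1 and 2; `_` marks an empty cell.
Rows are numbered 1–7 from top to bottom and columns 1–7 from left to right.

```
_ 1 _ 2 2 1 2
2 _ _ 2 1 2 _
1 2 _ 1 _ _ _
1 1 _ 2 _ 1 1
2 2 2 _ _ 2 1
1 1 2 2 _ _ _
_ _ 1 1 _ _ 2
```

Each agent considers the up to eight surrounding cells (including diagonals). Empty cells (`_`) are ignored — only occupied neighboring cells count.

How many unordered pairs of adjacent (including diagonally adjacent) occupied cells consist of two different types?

32

Scan each occupied cell's neighbors to the right and below (and the two forward diagonals) so each pair is counted once.
Row 1: 1(1,2)–2(2,1)≠ 2(1,4)–2(1,5)= 2(1,4)–2(2,4)= 2(1,4)–1(2,5)≠ 2(1,5)–1(1,6)≠ 2(1,5)–1(2,5)≠ 2(1,5)–2(2,6)= 2(1,5)–2(2,4)= 1(1,6)–2(1,7)≠ 1(1,6)–2(2,6)≠ 1(1,6)–1(2,5)= 2(1,7)–2(2,6)=  → 6/12 unlike.
Row 2: 2(2,1)–1(3,1)≠ 2(2,1)–2(3,2)= 2(2,4)–1(2,5)≠ 2(2,4)–1(3,4)≠ 1(2,5)–2(2,6)≠ 1(2,5)–1(3,4)=  → 4/6 unlike.
Row 3: 1(3,1)–2(3,2)≠ 1(3,1)–1(4,1)= 1(3,1)–1(4,2)= 2(3,2)–1(4,2)≠ 2(3,2)–1(4,1)≠ 1(3,4)–2(4,4)≠  → 4/6 unlike.
Row 4: 1(4,1)–1(4,2)= 1(4,1)–2(5,1)≠ 1(4,1)–2(5,2)≠ 1(4,2)–2(5,2)≠ 1(4,2)–2(5,3)≠ 1(4,2)–2(5,1)≠ 2(4,4)–2(5,3)= 1(4,6)–1(4,7)= 1(4,6)–2(5,6)≠ 1(4,6)–1(5,7)= 1(4,7)–1(5,7)= 1(4,7)–2(5,6)≠  → 7/12 unlike.
Row 5: 2(5,1)–2(5,2)= 2(5,1)–1(6,1)≠ 2(5,1)–1(6,2)≠ 2(5,2)–2(5,3)= 2(5,2)–1(6,2)≠ 2(5,2)–2(6,3)= 2(5,2)–1(6,1)≠ 2(5,3)–2(6,3)= 2(5,3)–2(6,4)= 2(5,3)–1(6,2)≠ 2(5,6)–1(5,7)≠  → 6/11 unlike.
Row 6: 1(6,1)–1(6,2)= 1(6,2)–2(6,3)≠ 1(6,2)–1(7,3)= 2(6,3)–2(6,4)= 2(6,3)–1(7,3)≠ 2(6,3)–1(7,4)≠ 2(6,4)–1(7,4)≠ 2(6,4)–1(7,3)≠  → 5/8 unlike.
Row 7: 1(7,3)–1(7,4)=  → 0/1 unlike.
Total adjacent occupied pairs: 56; unlike-type pairs: 32.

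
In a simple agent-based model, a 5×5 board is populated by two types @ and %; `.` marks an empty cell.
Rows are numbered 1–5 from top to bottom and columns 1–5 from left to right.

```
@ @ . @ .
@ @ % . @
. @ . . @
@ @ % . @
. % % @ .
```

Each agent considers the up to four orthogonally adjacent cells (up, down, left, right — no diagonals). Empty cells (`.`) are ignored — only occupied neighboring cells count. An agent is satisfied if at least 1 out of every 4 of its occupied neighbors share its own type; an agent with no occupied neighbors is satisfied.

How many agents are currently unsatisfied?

(1,1)@ 2/2 ✓
(1,2)@ 2/2 ✓
(1,4)@ 0/0 ✓
(2,1)@ 2/2 ✓
(2,2)@ 3/4 ✓
(2,3)% 0/1 ✗
(2,5)@ 1/1 ✓
(3,2)@ 2/2 ✓
(3,5)@ 2/2 ✓
(4,1)@ 1/1 ✓
(4,2)@ 2/4 ✓
(4,3)% 1/2 ✓
(4,5)@ 1/1 ✓
(5,2)% 1/2 ✓
(5,3)% 2/3 ✓
(5,4)@ 0/1 ✗
Unsatisfied: (2,3), (5,4) — 2 in total.

2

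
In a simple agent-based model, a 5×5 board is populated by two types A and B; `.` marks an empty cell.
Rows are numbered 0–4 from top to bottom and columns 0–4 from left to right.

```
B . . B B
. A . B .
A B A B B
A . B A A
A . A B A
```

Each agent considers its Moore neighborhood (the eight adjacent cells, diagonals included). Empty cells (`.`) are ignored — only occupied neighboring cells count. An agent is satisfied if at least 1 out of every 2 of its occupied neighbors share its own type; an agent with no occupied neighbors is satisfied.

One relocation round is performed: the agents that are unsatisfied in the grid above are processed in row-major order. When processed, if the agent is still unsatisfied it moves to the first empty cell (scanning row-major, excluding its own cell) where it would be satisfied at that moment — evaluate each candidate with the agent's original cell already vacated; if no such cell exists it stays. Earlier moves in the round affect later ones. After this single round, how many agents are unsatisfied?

Initially unsatisfied (in order): (0,0), (2,1), (2,2), (3,4), (4,2), (4,3).
  (0,0) → (0,2).
  (2,1) → (0,1).
  (2,2) → (0,0).
  (3,4) → (1,0).
  (4,2) → (2,1).
  (4,3) → (1,2).
Resulting grid:
A B B B B
A A B B .
A A . B B
A . B A .
A . . . A
Unsatisfied now: (0,1), (3,2), (3,3).

3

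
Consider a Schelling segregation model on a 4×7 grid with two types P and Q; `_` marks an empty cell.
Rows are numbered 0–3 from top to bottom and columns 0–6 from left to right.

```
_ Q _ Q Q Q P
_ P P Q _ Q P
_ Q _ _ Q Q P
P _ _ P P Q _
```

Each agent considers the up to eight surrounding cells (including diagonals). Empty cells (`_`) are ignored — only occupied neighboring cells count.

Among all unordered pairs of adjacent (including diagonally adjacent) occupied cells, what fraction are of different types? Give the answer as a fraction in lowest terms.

Scan each occupied cell's neighbors to the right and below (and the two forward diagonals) so each pair is counted once.
Row 0: Q(0,1)–P(1,1)≠ Q(0,1)–P(1,2)≠ Q(0,3)–Q(0,4)= Q(0,3)–Q(1,3)= Q(0,3)–P(1,2)≠ Q(0,4)–Q(0,5)= Q(0,4)–Q(1,5)= Q(0,4)–Q(1,3)= Q(0,5)–P(0,6)≠ Q(0,5)–Q(1,5)= Q(0,5)–P(1,6)≠ P(0,6)–P(1,6)= P(0,6)–Q(1,5)≠  → 6/13 unlike.
Row 1: P(1,1)–P(1,2)= P(1,1)–Q(2,1)≠ P(1,2)–Q(1,3)≠ P(1,2)–Q(2,1)≠ Q(1,3)–Q(2,4)= Q(1,5)–P(1,6)≠ Q(1,5)–Q(2,5)= Q(1,5)–P(2,6)≠ Q(1,5)–Q(2,4)= P(1,6)–P(2,6)= P(1,6)–Q(2,5)≠  → 6/11 unlike.
Row 2: Q(2,1)–P(3,0)≠ Q(2,4)–Q(2,5)= Q(2,4)–P(3,4)≠ Q(2,4)–Q(3,5)= Q(2,4)–P(3,3)≠ Q(2,5)–P(2,6)≠ Q(2,5)–Q(3,5)= Q(2,5)–P(3,4)≠ P(2,6)–Q(3,5)≠  → 6/9 unlike.
Row 3: P(3,3)–P(3,4)= P(3,4)–Q(3,5)≠  → 1/2 unlike.
Total adjacent occupied pairs: 35; unlike-type pairs: 19.
19/35 is already in lowest terms.

19/35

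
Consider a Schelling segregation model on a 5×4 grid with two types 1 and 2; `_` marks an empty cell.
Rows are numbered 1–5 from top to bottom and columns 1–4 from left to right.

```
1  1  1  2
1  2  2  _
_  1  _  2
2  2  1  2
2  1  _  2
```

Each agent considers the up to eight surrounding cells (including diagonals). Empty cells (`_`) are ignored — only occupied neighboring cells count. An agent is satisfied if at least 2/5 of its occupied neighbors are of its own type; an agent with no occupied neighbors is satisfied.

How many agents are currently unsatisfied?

5

(1,1)1 2/3 satisfied
(1,2)1 3/5 satisfied
(1,3)1 1/4 not
(1,4)2 1/2 satisfied
(2,1)1 3/4 satisfied
(2,2)2 1/6 not
(2,3)2 3/6 satisfied
(3,2)1 2/6 not
(3,4)2 2/3 satisfied
(4,1)2 2/4 satisfied
(4,2)2 2/5 satisfied
(4,3)1 2/6 not
(4,4)2 2/3 satisfied
(5,1)2 2/3 satisfied
(5,2)1 1/4 not
(5,4)2 1/2 satisfied
Unsatisfied: (1,3), (2,2), (3,2), (4,3), (5,2) — 5 in total.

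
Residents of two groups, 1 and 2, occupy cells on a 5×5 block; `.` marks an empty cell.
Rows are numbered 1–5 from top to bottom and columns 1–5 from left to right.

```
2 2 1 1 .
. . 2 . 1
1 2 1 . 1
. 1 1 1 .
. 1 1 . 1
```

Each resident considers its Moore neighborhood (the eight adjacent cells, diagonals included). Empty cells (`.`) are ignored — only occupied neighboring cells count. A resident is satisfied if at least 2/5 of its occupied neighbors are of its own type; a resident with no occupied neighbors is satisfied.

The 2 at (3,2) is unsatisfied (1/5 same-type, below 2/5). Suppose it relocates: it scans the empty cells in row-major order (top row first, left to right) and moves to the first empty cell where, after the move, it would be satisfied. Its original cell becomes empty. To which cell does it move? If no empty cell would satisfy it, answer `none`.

Vacating (3,2). Empty cells in order:
  (1,5): 0/2 same-type → still unsatisfied.
  (2,1): 2/3 same-type → satisfied — stop here.

(2,1)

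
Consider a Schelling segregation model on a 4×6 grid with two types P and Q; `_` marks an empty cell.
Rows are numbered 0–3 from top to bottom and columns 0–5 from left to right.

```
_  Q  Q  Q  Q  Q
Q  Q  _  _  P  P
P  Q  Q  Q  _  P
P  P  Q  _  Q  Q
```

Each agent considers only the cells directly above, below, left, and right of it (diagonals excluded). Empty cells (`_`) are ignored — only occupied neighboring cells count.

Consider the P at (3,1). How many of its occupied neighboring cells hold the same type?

Occupied neighbors of (3,1): (2,1)=Q, (3,0)=P, (3,2)=Q.
Same type (P): 1 of 3.

1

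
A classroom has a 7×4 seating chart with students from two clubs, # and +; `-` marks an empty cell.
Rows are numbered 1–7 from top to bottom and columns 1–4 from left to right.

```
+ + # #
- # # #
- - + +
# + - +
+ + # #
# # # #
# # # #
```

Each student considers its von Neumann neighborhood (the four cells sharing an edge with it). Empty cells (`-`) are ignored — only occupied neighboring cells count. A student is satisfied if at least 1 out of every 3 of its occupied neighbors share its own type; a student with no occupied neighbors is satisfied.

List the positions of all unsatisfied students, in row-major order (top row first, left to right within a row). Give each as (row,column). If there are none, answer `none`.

(4,1)

(1,1)+ 1/1 ok
(1,2)+ 1/3 ok
(1,3)# 2/3 ok
(1,4)# 2/2 ok
(2,2)# 1/2 ok
(2,3)# 3/4 ok
(2,4)# 2/3 ok
(3,3)+ 1/2 ok
(3,4)+ 2/3 ok
(4,1)# 0/2 unhappy
(4,2)+ 1/2 ok
(4,4)+ 1/2 ok
(5,1)+ 1/3 ok
(5,2)+ 2/4 ok
(5,3)# 2/3 ok
(5,4)# 2/3 ok
(6,1)# 2/3 ok
(6,2)# 3/4 ok
(6,3)# 4/4 ok
(6,4)# 3/3 ok
(7,1)# 2/2 ok
(7,2)# 3/3 ok
(7,3)# 3/3 ok
(7,4)# 2/2 ok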